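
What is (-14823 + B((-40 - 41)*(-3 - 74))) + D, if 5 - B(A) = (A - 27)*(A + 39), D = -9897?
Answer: -38998675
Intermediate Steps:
B(A) = 5 - (-27 + A)*(39 + A) (B(A) = 5 - (A - 27)*(A + 39) = 5 - (-27 + A)*(39 + A))
(-14823 + B((-40 - 41)*(-3 - 74))) + D = (-14823 + (1058 - ((-40 - 41)*(-3 - 74))**2 - 12*(-40 - 41)*(-3 - 74))) - 9897 = (-14823 + (1058 - (-81*(-77))**2 - (-972)*(-77))) - 9897 = (-14823 + (1058 - 1*6237**2 - 12*6237)) - 9897 = (-14823 + (1058 - 1*38900169 - 74844)) - 9897 = (-14823 + (1058 - 38900169 - 74844)) - 9897 = (-14823 - 38973955) - 9897 = -38988778 - 9897 = -38998675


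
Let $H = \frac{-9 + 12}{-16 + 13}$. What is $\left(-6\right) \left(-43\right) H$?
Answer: $-258$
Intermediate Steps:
$H = -1$ ($H = \frac{3}{-3} = 3 \left(- \frac{1}{3}\right) = -1$)
$\left(-6\right) \left(-43\right) H = \left(-6\right) \left(-43\right) \left(-1\right) = 258 \left(-1\right) = -258$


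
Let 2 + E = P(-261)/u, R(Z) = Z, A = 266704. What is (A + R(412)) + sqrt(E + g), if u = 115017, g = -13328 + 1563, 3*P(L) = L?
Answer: 267116 + I*sqrt(17296066375238)/38339 ≈ 2.6712e+5 + 108.48*I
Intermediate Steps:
P(L) = L/3
g = -11765
E = -76707/38339 (E = -2 + ((1/3)*(-261))/115017 = -2 - 87*1/115017 = -2 - 29/38339 = -76707/38339 ≈ -2.0008)
(A + R(412)) + sqrt(E + g) = (266704 + 412) + sqrt(-76707/38339 - 11765) = 267116 + sqrt(-451135042/38339) = 267116 + I*sqrt(17296066375238)/38339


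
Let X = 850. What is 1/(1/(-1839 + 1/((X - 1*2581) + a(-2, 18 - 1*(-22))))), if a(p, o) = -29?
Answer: -3236641/1760 ≈ -1839.0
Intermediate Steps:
1/(1/(-1839 + 1/((X - 1*2581) + a(-2, 18 - 1*(-22))))) = 1/(1/(-1839 + 1/((850 - 1*2581) - 29))) = 1/(1/(-1839 + 1/((850 - 2581) - 29))) = 1/(1/(-1839 + 1/(-1731 - 29))) = 1/(1/(-1839 + 1/(-1760))) = 1/(1/(-1839 - 1/1760)) = 1/(1/(-3236641/1760)) = 1/(-1760/3236641) = -3236641/1760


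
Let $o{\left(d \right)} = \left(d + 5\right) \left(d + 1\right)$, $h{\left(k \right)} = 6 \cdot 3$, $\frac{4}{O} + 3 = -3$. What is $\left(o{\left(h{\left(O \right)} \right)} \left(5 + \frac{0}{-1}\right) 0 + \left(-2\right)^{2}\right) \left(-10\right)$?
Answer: $-40$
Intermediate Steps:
$O = - \frac{2}{3}$ ($O = \frac{4}{-3 - 3} = \frac{4}{-6} = 4 \left(- \frac{1}{6}\right) = - \frac{2}{3} \approx -0.66667$)
$h{\left(k \right)} = 18$
$o{\left(d \right)} = \left(1 + d\right) \left(5 + d\right)$ ($o{\left(d \right)} = \left(5 + d\right) \left(1 + d\right) = \left(1 + d\right) \left(5 + d\right)$)
$\left(o{\left(h{\left(O \right)} \right)} \left(5 + \frac{0}{-1}\right) 0 + \left(-2\right)^{2}\right) \left(-10\right) = \left(\left(5 + 18^{2} + 6 \cdot 18\right) \left(5 + \frac{0}{-1}\right) 0 + \left(-2\right)^{2}\right) \left(-10\right) = \left(\left(5 + 324 + 108\right) \left(5 + 0 \left(-1\right)\right) 0 + 4\right) \left(-10\right) = \left(437 \left(5 + 0\right) 0 + 4\right) \left(-10\right) = \left(437 \cdot 5 \cdot 0 + 4\right) \left(-10\right) = \left(2185 \cdot 0 + 4\right) \left(-10\right) = \left(0 + 4\right) \left(-10\right) = 4 \left(-10\right) = -40$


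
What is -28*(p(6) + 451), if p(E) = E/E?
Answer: -12656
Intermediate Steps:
p(E) = 1
-28*(p(6) + 451) = -28*(1 + 451) = -28*452 = -12656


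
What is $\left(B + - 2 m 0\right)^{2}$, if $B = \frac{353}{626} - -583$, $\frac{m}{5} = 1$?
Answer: $\frac{133452126721}{391876} \approx 3.4055 \cdot 10^{5}$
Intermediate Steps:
$m = 5$ ($m = 5 \cdot 1 = 5$)
$B = \frac{365311}{626}$ ($B = 353 \cdot \frac{1}{626} + 583 = \frac{353}{626} + 583 = \frac{365311}{626} \approx 583.56$)
$\left(B + - 2 m 0\right)^{2} = \left(\frac{365311}{626} + \left(-2\right) 5 \cdot 0\right)^{2} = \left(\frac{365311}{626} - 0\right)^{2} = \left(\frac{365311}{626} + 0\right)^{2} = \left(\frac{365311}{626}\right)^{2} = \frac{133452126721}{391876}$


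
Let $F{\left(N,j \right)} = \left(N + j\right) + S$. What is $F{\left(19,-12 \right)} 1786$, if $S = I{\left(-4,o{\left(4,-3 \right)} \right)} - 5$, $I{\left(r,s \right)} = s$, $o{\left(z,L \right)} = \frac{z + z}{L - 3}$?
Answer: $\frac{3572}{3} \approx 1190.7$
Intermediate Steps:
$o{\left(z,L \right)} = \frac{2 z}{-3 + L}$
$S = - \frac{19}{3}$ ($S = 2 \cdot 4 \frac{1}{-3 - 3} - 5 = 2 \cdot 4 \frac{1}{-6} - 5 = 2 \cdot 4 \left(- \frac{1}{6}\right) - 5 = - \frac{4}{3} - 5 = - \frac{19}{3} \approx -6.3333$)
$F{\left(N,j \right)} = - \frac{19}{3} + N + j$ ($F{\left(N,j \right)} = \left(N + j\right) - \frac{19}{3} = - \frac{19}{3} + N + j$)
$F{\left(19,-12 \right)} 1786 = \left(- \frac{19}{3} + 19 - 12\right) 1786 = \frac{2}{3} \cdot 1786 = \frac{3572}{3}$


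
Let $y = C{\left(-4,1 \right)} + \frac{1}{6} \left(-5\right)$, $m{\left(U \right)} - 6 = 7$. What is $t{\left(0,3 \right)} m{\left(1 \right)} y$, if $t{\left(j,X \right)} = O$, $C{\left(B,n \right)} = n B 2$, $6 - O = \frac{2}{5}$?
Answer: $- \frac{9646}{15} \approx -643.07$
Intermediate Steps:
$O = \frac{28}{5}$ ($O = 6 - \frac{2}{5} = \frac{28}{5} \approx 5.6$)
$m{\left(U \right)} = 13$ ($m{\left(U \right)} = 6 + 7 = 13$)
$C{\left(B,n \right)} = 2 B n$ ($C{\left(B,n \right)} = B n 2 = 2 B n$)
$t{\left(j,X \right)} = \frac{28}{5}$
$y = - \frac{53}{6}$ ($y = 2 \left(-4\right) 1 + \frac{1}{6} \left(-5\right) = -8 + \frac{1}{6} \left(-5\right) = -8 - \frac{5}{6} = - \frac{53}{6} \approx -8.8333$)
$t{\left(0,3 \right)} m{\left(1 \right)} y = \frac{28}{5} \cdot 13 \left(- \frac{53}{6}\right) = \frac{364}{5} \left(- \frac{53}{6}\right) = - \frac{9646}{15}$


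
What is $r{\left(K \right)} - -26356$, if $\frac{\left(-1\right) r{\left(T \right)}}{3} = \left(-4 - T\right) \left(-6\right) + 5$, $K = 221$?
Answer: $22291$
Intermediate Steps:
$r{\left(T \right)} = -87 - 18 T$ ($r{\left(T \right)} = - 3 \left(\left(-4 - T\right) \left(-6\right) + 5\right) = - 3 \left(\left(24 + 6 T\right) + 5\right) = - 3 \left(29 + 6 T\right) = -87 - 18 T$)
$r{\left(K \right)} - -26356 = \left(-87 - 3978\right) - -26356 = \left(-87 - 3978\right) + 26356 = -4065 + 26356 = 22291$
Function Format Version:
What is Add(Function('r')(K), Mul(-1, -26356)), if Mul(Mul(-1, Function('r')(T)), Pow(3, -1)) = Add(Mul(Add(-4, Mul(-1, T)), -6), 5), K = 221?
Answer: 22291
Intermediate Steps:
Function('r')(T) = Add(-87, Mul(-18, T)) (Function('r')(T) = Mul(-3, Add(Mul(Add(-4, Mul(-1, T)), -6), 5)) = Mul(-3, Add(Add(24, Mul(6, T)), 5)) = Mul(-3, Add(29, Mul(6, T))) = Add(-87, Mul(-18, T)))
Add(Function('r')(K), Mul(-1, -26356)) = Add(Add(-87, Mul(-18, 221)), Mul(-1, -26356)) = Add(Add(-87, -3978), 26356) = Add(-4065, 26356) = 22291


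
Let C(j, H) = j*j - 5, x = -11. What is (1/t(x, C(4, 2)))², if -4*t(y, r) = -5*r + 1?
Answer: 4/729 ≈ 0.0054870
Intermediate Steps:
C(j, H) = -5 + j² (C(j, H) = j² - 5 = -5 + j²)
t(y, r) = -¼ + 5*r/4 (t(y, r) = -(-5*r + 1)/4 = -(1 - 5*r)/4 = -¼ + 5*r/4)
(1/t(x, C(4, 2)))² = (1/(-¼ + 5*(-5 + 4²)/4))² = (1/(-¼ + 5*(-5 + 16)/4))² = (1/(-¼ + (5/4)*11))² = (1/(-¼ + 55/4))² = (1/(27/2))² = (2/27)² = 4/729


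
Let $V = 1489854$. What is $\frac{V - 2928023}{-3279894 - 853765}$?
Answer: $\frac{1438169}{4133659} \approx 0.34792$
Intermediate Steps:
$\frac{V - 2928023}{-3279894 - 853765} = \frac{1489854 - 2928023}{-3279894 - 853765} = - \frac{1438169}{-3279894 - 853765} = - \frac{1438169}{-4133659} = \left(-1438169\right) \left(- \frac{1}{4133659}\right) = \frac{1438169}{4133659}$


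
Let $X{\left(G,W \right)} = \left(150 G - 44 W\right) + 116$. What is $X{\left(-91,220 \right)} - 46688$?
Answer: $-69902$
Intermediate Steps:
$X{\left(G,W \right)} = 116 - 44 W + 150 G$ ($X{\left(G,W \right)} = \left(- 44 W + 150 G\right) + 116 = 116 - 44 W + 150 G$)
$X{\left(-91,220 \right)} - 46688 = \left(116 - 9680 + 150 \left(-91\right)\right) - 46688 = \left(116 - 9680 - 13650\right) - 46688 = -23214 - 46688 = -69902$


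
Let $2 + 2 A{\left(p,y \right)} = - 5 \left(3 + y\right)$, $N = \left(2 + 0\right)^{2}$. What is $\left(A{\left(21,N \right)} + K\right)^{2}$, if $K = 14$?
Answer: $\frac{81}{4} \approx 20.25$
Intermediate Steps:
$N = 4$ ($N = 2^{2} = 4$)
$A{\left(p,y \right)} = - \frac{17}{2} - \frac{5 y}{2}$ ($A{\left(p,y \right)} = -1 + \frac{\left(-5\right) \left(3 + y\right)}{2} = -1 + \frac{-15 - 5 y}{2} = -1 - \left(\frac{15}{2} + \frac{5 y}{2}\right) = - \frac{17}{2} - \frac{5 y}{2}$)
$\left(A{\left(21,N \right)} + K\right)^{2} = \left(\left(- \frac{17}{2} - 10\right) + 14\right)^{2} = \left(- \frac{37}{2} + 14\right)^{2} = \left(- \frac{9}{2}\right)^{2} = \frac{81}{4}$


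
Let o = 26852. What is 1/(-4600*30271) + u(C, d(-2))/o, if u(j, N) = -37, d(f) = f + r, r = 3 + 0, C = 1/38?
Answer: -1288037763/934762425800 ≈ -0.0013779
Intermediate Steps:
C = 1/38 ≈ 0.026316
r = 3
d(f) = 3 + f (d(f) = f + 3 = 3 + f)
1/(-4600*30271) + u(C, d(-2))/o = 1/(-4600*30271) - 37/26852 = -1/4600*1/30271 - 37*1/26852 = -1/139246600 - 37/26852 = -1288037763/934762425800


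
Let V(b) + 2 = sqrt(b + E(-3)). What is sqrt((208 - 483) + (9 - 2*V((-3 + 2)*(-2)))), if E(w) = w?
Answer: sqrt(-262 - 2*I) ≈ 0.06178 - 16.187*I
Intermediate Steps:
V(b) = -2 + sqrt(-3 + b) (V(b) = -2 + sqrt(b - 3) = -2 + sqrt(-3 + b))
sqrt((208 - 483) + (9 - 2*V((-3 + 2)*(-2)))) = sqrt((208 - 483) + (9 - 2*(-2 + sqrt(-3 + (-3 + 2)*(-2))))) = sqrt(-275 + (9 - 2*(-2 + sqrt(-3 - 1*(-2))))) = sqrt(-275 + (9 - 2*(-2 + sqrt(-3 + 2)))) = sqrt(-275 + (9 - 2*(-2 + sqrt(-1)))) = sqrt(-275 + (9 - 2*(-2 + I))) = sqrt(-275 + (9 + (4 - 2*I))) = sqrt(-275 + (13 - 2*I)) = sqrt(-262 - 2*I)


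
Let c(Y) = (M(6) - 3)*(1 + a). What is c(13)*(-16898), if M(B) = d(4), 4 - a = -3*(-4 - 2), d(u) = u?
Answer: 219674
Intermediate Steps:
a = -14 (a = 4 - (-3)*(-4 - 2) = 4 - (-3)*(-6) = 4 - 1*18 = 4 - 18 = -14)
M(B) = 4
c(Y) = -13 (c(Y) = (4 - 3)*(1 - 14) = 1*(-13) = -13)
c(13)*(-16898) = -13*(-16898) = 219674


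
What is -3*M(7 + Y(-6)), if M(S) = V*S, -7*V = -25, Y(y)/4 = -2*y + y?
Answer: -2325/7 ≈ -332.14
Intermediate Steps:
Y(y) = -4*y (Y(y) = 4*(-2*y + y) = 4*(-y) = -4*y)
V = 25/7 (V = -⅐*(-25) = 25/7 ≈ 3.5714)
M(S) = 25*S/7
-3*M(7 + Y(-6)) = -75*(7 - 4*(-6))/7 = -75*(7 + 24)/7 = -75*31/7 = -3*775/7 = -2325/7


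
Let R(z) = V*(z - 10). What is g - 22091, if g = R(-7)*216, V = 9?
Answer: -55139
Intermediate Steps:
R(z) = -90 + 9*z (R(z) = 9*(z - 10) = 9*(-10 + z) = -90 + 9*z)
g = -33048 (g = (-90 + 9*(-7))*216 = (-90 - 63)*216 = -153*216 = -33048)
g - 22091 = -33048 - 22091 = -55139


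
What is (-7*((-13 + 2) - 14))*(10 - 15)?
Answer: -875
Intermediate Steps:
(-7*((-13 + 2) - 14))*(10 - 15) = -7*(-11 - 14)*(-5) = -7*(-25)*(-5) = 175*(-5) = -875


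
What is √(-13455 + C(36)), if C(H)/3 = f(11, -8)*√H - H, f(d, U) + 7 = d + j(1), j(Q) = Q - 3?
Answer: 9*I*√167 ≈ 116.31*I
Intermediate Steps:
j(Q) = -3 + Q
f(d, U) = -9 + d (f(d, U) = -7 + (d + (-3 + 1)) = -7 + (d - 2) = -7 + (-2 + d) = -9 + d)
C(H) = -3*H + 6*√H (C(H) = 3*((-9 + 11)*√H - H) = 3*(2*√H - H) = 3*(-H + 2*√H) = -3*H + 6*√H)
√(-13455 + C(36)) = √(-13455 + (-3*36 + 6*√36)) = √(-13455 + (-108 + 6*6)) = √(-13455 + (-108 + 36)) = √(-13455 - 72) = √(-13527) = 9*I*√167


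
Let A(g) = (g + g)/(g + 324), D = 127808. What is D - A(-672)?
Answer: 3706320/29 ≈ 1.2780e+5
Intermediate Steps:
A(g) = 2*g/(324 + g) (A(g) = (2*g)/(324 + g) = 2*g/(324 + g))
D - A(-672) = 127808 - 2*(-672)/(324 - 672) = 127808 - 2*(-672)/(-348) = 127808 - 2*(-672)*(-1)/348 = 127808 - 1*112/29 = 127808 - 112/29 = 3706320/29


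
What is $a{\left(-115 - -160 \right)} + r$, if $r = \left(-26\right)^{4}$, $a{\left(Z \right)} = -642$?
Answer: $456334$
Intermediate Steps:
$r = 456976$
$a{\left(-115 - -160 \right)} + r = -642 + 456976 = 456334$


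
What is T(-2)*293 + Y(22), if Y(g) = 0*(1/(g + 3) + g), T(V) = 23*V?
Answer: -13478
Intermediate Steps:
Y(g) = 0 (Y(g) = 0*(1/(3 + g) + g) = 0*(g + 1/(3 + g)) = 0)
T(-2)*293 + Y(22) = (23*(-2))*293 + 0 = -46*293 + 0 = -13478 + 0 = -13478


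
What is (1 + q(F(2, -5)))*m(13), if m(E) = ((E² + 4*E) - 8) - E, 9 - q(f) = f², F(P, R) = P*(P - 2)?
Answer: 2000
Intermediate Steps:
F(P, R) = P*(-2 + P)
q(f) = 9 - f²
m(E) = -8 + E² + 3*E (m(E) = (-8 + E² + 4*E) - E = -8 + E² + 3*E)
(1 + q(F(2, -5)))*m(13) = (1 + (9 - (2*(-2 + 2))²))*(-8 + 13² + 3*13) = (1 + (9 - (2*0)²))*(-8 + 169 + 39) = (1 + (9 - 1*0²))*200 = (1 + (9 - 1*0))*200 = (1 + (9 + 0))*200 = (1 + 9)*200 = 10*200 = 2000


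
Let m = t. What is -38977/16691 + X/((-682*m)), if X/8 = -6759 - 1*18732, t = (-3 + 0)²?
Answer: 527420237/17074893 ≈ 30.889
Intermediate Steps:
t = 9 (t = (-3)² = 9)
X = -203928 (X = 8*(-6759 - 1*18732) = 8*(-6759 - 18732) = 8*(-25491) = -203928)
m = 9
-38977/16691 + X/((-682*m)) = -38977/16691 - 203928/((-682*9)) = -38977*1/16691 - 203928/(-6138) = -38977/16691 - 203928*(-1/6138) = -38977/16691 + 33988/1023 = 527420237/17074893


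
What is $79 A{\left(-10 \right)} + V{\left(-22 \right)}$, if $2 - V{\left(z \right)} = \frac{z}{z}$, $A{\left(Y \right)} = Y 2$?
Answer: $-1579$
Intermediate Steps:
$A{\left(Y \right)} = 2 Y$
$V{\left(z \right)} = 1$ ($V{\left(z \right)} = 2 - \frac{z}{z} = 2 - 1 = 1$)
$79 A{\left(-10 \right)} + V{\left(-22 \right)} = 79 \cdot 2 \left(-10\right) + 1 = 79 \left(-20\right) + 1 = -1580 + 1 = -1579$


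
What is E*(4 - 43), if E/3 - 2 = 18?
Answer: -2340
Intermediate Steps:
E = 60 (E = 6 + 3*18 = 6 + 54 = 60)
E*(4 - 43) = 60*(4 - 43) = 60*(-39) = -2340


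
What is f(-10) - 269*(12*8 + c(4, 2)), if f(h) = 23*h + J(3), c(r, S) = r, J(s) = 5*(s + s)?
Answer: -27100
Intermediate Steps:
J(s) = 10*s (J(s) = 5*(2*s) = 10*s)
f(h) = 30 + 23*h (f(h) = 23*h + 10*3 = 23*h + 30 = 30 + 23*h)
f(-10) - 269*(12*8 + c(4, 2)) = (30 + 23*(-10)) - 269*(12*8 + 4) = (30 - 230) - 269*(96 + 4) = -200 - 269*100 = -200 - 26900 = -27100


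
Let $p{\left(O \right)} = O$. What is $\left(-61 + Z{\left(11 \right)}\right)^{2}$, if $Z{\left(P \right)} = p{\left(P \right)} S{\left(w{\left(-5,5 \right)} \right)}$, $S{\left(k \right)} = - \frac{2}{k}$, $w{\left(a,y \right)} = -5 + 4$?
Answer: $1521$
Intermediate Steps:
$w{\left(a,y \right)} = -1$
$Z{\left(P \right)} = 2 P$ ($Z{\left(P \right)} = P \left(- \frac{2}{-1}\right) = P \left(\left(-2\right) \left(-1\right)\right) = P 2 = 2 P$)
$\left(-61 + Z{\left(11 \right)}\right)^{2} = \left(-61 + 2 \cdot 11\right)^{2} = \left(-61 + 22\right)^{2} = \left(-39\right)^{2} = 1521$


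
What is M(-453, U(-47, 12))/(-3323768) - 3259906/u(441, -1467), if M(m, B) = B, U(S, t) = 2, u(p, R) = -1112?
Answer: 1217982379/415471 ≈ 2931.6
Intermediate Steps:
M(-453, U(-47, 12))/(-3323768) - 3259906/u(441, -1467) = 2/(-3323768) - 3259906/(-1112) = 2*(-1/3323768) - 3259906*(-1/1112) = -1/1661884 + 1629953/556 = 1217982379/415471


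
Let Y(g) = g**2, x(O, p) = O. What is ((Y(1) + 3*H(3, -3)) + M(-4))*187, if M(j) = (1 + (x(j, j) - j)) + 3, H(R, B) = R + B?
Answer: 935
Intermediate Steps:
H(R, B) = B + R
M(j) = 4 (M(j) = (1 + (j - j)) + 3 = (1 + 0) + 3 = 1 + 3 = 4)
((Y(1) + 3*H(3, -3)) + M(-4))*187 = ((1**2 + 3*(-3 + 3)) + 4)*187 = ((1 + 3*0) + 4)*187 = ((1 + 0) + 4)*187 = (1 + 4)*187 = 5*187 = 935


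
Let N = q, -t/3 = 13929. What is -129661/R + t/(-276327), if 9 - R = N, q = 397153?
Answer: 5824921275/12193512232 ≈ 0.47771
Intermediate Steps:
t = -41787 (t = -3*13929 = -41787)
N = 397153
R = -397144 (R = 9 - 1*397153 = 9 - 397153 = -397144)
-129661/R + t/(-276327) = -129661/(-397144) - 41787/(-276327) = -129661*(-1/397144) - 41787*(-1/276327) = 129661/397144 + 4643/30703 = 5824921275/12193512232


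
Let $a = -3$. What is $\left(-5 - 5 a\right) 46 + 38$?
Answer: $498$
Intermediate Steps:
$\left(-5 - 5 a\right) 46 + 38 = \left(-5 - -15\right) 46 + 38 = \left(-5 + 15\right) 46 + 38 = 10 \cdot 46 + 38 = 460 + 38 = 498$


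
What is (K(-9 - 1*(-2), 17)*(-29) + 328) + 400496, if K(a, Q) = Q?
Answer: 400331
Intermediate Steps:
(K(-9 - 1*(-2), 17)*(-29) + 328) + 400496 = (17*(-29) + 328) + 400496 = (-493 + 328) + 400496 = -165 + 400496 = 400331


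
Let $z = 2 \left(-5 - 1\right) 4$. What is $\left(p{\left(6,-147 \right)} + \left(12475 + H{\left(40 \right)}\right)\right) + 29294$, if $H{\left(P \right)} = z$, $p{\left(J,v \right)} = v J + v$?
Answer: $40692$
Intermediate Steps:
$z = -48$ ($z = 2 \left(-5 - 1\right) 4 = 2 \left(-6\right) 4 = \left(-12\right) 4 = -48$)
$p{\left(J,v \right)} = v + J v$ ($p{\left(J,v \right)} = J v + v = v + J v$)
$H{\left(P \right)} = -48$
$\left(p{\left(6,-147 \right)} + \left(12475 + H{\left(40 \right)}\right)\right) + 29294 = \left(- 147 \left(1 + 6\right) + \left(12475 - 48\right)\right) + 29294 = \left(\left(-147\right) 7 + 12427\right) + 29294 = \left(-1029 + 12427\right) + 29294 = 11398 + 29294 = 40692$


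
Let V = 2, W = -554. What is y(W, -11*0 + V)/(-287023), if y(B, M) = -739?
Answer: 739/287023 ≈ 0.0025747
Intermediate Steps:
y(W, -11*0 + V)/(-287023) = -739/(-287023) = -739*(-1/287023) = 739/287023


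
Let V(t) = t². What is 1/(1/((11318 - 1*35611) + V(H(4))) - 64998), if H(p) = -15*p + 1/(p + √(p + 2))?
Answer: -699019533109645/45434871646763436196 + 149*√6/22717435823381718098 ≈ -1.5385e-5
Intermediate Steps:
H(p) = 1/(p + √(2 + p)) - 15*p (H(p) = -15*p + 1/(p + √(2 + p)) = 1/(p + √(2 + p)) - 15*p)
1/(1/((11318 - 1*35611) + V(H(4))) - 64998) = 1/(1/((11318 - 1*35611) + ((1 - 15*4² - 15*4*√(2 + 4))/(4 + √(2 + 4)))²) - 64998) = 1/(1/((11318 - 35611) + ((1 - 15*16 - 15*4*√6)/(4 + √6))²) - 64998) = 1/(1/(-24293 + ((1 - 240 - 60*√6)/(4 + √6))²) - 64998) = 1/(1/(-24293 + ((-239 - 60*√6)/(4 + √6))²) - 64998) = 1/(1/(-24293 + (-239 - 60*√6)²/(4 + √6)²) - 64998) = 1/(-64998 + 1/(-24293 + (-239 - 60*√6)²/(4 + √6)²))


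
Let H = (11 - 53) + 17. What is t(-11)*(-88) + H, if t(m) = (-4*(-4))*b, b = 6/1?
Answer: -8473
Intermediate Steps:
b = 6 (b = 6*1 = 6)
t(m) = 96 (t(m) = -4*(-4)*6 = 16*6 = 96)
H = -25 (H = -42 + 17 = -25)
t(-11)*(-88) + H = 96*(-88) - 25 = -8448 - 25 = -8473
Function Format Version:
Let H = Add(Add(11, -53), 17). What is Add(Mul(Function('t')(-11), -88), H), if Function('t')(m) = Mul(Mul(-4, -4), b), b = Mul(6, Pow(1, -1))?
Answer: -8473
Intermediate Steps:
b = 6 (b = Mul(6, 1) = 6)
Function('t')(m) = 96 (Function('t')(m) = Mul(Mul(-4, -4), 6) = Mul(16, 6) = 96)
H = -25 (H = Add(-42, 17) = -25)
Add(Mul(Function('t')(-11), -88), H) = Add(Mul(96, -88), -25) = Add(-8448, -25) = -8473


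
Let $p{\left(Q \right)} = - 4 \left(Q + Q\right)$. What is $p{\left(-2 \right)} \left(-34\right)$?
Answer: $-544$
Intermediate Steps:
$p{\left(Q \right)} = - 8 Q$ ($p{\left(Q \right)} = - 4 \cdot 2 Q = - 8 Q$)
$p{\left(-2 \right)} \left(-34\right) = \left(-8\right) \left(-2\right) \left(-34\right) = 16 \left(-34\right) = -544$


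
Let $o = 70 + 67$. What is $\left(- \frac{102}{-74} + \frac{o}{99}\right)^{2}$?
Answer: $\frac{102373924}{13417569} \approx 7.6298$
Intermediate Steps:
$o = 137$
$\left(- \frac{102}{-74} + \frac{o}{99}\right)^{2} = \left(- \frac{102}{-74} + \frac{137}{99}\right)^{2} = \left(\left(-102\right) \left(- \frac{1}{74}\right) + 137 \cdot \frac{1}{99}\right)^{2} = \left(\frac{51}{37} + \frac{137}{99}\right)^{2} = \left(\frac{10118}{3663}\right)^{2} = \frac{102373924}{13417569}$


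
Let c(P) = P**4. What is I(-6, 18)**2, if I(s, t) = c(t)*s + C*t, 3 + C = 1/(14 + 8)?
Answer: 48011054858001/121 ≈ 3.9679e+11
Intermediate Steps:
C = -65/22 (C = -3 + 1/(14 + 8) = -3 + 1/22 = -65/22 ≈ -2.9545)
I(s, t) = -65*t/22 + s*t**4 (I(s, t) = t**4*s - 65*t/22 = s*t**4 - 65*t/22 = -65*t/22 + s*t**4)
I(-6, 18)**2 = (18*(-65/22 - 6*18**3))**2 = (18*(-65/22 - 6*5832))**2 = (18*(-65/22 - 34992))**2 = (18*(-769889/22))**2 = (-6929001/11)**2 = 48011054858001/121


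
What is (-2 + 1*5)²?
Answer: 9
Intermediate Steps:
(-2 + 1*5)² = (-2 + 5)² = 3² = 9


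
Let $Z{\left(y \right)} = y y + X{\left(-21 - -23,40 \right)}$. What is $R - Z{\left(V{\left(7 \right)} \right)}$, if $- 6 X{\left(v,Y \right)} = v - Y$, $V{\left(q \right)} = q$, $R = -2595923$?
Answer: $- \frac{7787935}{3} \approx -2.596 \cdot 10^{6}$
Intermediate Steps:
$X{\left(v,Y \right)} = - \frac{v}{6} + \frac{Y}{6}$ ($X{\left(v,Y \right)} = - \frac{v - Y}{6} = - \frac{v}{6} + \frac{Y}{6}$)
$Z{\left(y \right)} = \frac{19}{3} + y^{2}$ ($Z{\left(y \right)} = y y + \left(- \frac{-21 - -23}{6} + \frac{1}{6} \cdot 40\right) = y^{2} + \left(- \frac{-21 + 23}{6} + \frac{20}{3}\right) = y^{2} + \left(\left(- \frac{1}{6}\right) 2 + \frac{20}{3}\right) = y^{2} + \left(- \frac{1}{3} + \frac{20}{3}\right) = y^{2} + \frac{19}{3} = \frac{19}{3} + y^{2}$)
$R - Z{\left(V{\left(7 \right)} \right)} = -2595923 - \left(\frac{19}{3} + 7^{2}\right) = -2595923 - \left(\frac{19}{3} + 49\right) = -2595923 - \frac{166}{3} = - \frac{7787935}{3}$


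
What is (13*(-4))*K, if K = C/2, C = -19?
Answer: 494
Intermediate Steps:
K = -19/2 ≈ -9.5000
(13*(-4))*K = (13*(-4))*(-19/2) = -52*(-19/2) = 494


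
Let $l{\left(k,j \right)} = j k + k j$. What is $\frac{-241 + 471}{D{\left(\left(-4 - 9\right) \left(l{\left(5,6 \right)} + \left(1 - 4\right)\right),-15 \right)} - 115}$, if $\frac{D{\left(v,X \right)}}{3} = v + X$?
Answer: $- \frac{230}{2383} \approx -0.096517$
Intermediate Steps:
$l{\left(k,j \right)} = 2 j k$ ($l{\left(k,j \right)} = j k + j k = 2 j k$)
$D{\left(v,X \right)} = 3 X + 3 v$ ($D{\left(v,X \right)} = 3 \left(v + X\right) = 3 \left(X + v\right) = 3 X + 3 v$)
$\frac{-241 + 471}{D{\left(\left(-4 - 9\right) \left(l{\left(5,6 \right)} + \left(1 - 4\right)\right),-15 \right)} - 115} = \frac{-241 + 471}{\left(3 \left(-15\right) + 3 \left(-4 - 9\right) \left(2 \cdot 6 \cdot 5 + \left(1 - 4\right)\right)\right) - 115} = \frac{230}{\left(-45 + 3 \left(- 13 \left(60 - 3\right)\right)\right) - 115} = \frac{230}{\left(-45 + 3 \left(\left(-13\right) 57\right)\right) - 115} = \frac{230}{\left(-45 + 3 \left(-741\right)\right) - 115} = \frac{230}{\left(-45 - 2223\right) - 115} = \frac{230}{-2268 - 115} = \frac{230}{-2383} = 230 \left(- \frac{1}{2383}\right) = - \frac{230}{2383}$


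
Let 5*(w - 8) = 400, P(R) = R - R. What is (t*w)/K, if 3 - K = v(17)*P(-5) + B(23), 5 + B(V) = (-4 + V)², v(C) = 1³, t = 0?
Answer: 0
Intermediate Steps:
P(R) = 0
w = 88 (w = 8 + (⅕)*400 = 8 + 80 = 88)
v(C) = 1
B(V) = -5 + (-4 + V)²
K = -353 (K = 3 - (1*0 + (-5 + (-4 + 23)²)) = 3 - (0 + (-5 + 19²)) = 3 - (0 + (-5 + 361)) = 3 - (0 + 356) = 3 - 1*356 = 3 - 356 = -353)
(t*w)/K = (0*88)/(-353) = 0*(-1/353) = 0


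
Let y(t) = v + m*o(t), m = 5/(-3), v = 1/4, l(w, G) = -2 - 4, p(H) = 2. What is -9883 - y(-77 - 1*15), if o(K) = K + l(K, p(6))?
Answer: -120559/12 ≈ -10047.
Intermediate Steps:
l(w, G) = -6
v = 1/4 ≈ 0.25000
o(K) = -6 + K (o(K) = K - 6 = -6 + K)
m = -5/3 (m = 5*(-1/3) = -5/3 ≈ -1.6667)
y(t) = 41/4 - 5*t/3 (y(t) = 1/4 - 5*(-6 + t)/3 = 1/4 + (10 - 5*t/3) = 41/4 - 5*t/3)
-9883 - y(-77 - 1*15) = -9883 - (41/4 - 5*(-77 - 1*15)/3) = -9883 - (41/4 - 5*(-77 - 15)/3) = -9883 - (41/4 - 5/3*(-92)) = -9883 - (41/4 + 460/3) = -9883 - 1*1963/12 = -9883 - 1963/12 = -120559/12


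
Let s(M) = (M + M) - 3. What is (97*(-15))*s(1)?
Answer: 1455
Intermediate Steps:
s(M) = -3 + 2*M (s(M) = 2*M - 3 = -3 + 2*M)
(97*(-15))*s(1) = (97*(-15))*(-3 + 2*1) = -1455*(-3 + 2) = -1455*(-1) = 1455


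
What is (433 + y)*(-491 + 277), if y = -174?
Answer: -55426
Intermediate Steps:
(433 + y)*(-491 + 277) = (433 - 174)*(-491 + 277) = 259*(-214) = -55426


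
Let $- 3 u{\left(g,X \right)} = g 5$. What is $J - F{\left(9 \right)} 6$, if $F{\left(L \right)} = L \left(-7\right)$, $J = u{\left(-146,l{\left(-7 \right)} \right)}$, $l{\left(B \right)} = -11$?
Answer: $\frac{1864}{3} \approx 621.33$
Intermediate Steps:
$u{\left(g,X \right)} = - \frac{5 g}{3}$ ($u{\left(g,X \right)} = - \frac{g 5}{3} = - \frac{5 g}{3}$)
$J = \frac{730}{3}$ ($J = \left(- \frac{5}{3}\right) \left(-146\right) = \frac{730}{3} \approx 243.33$)
$F{\left(L \right)} = - 7 L$
$J - F{\left(9 \right)} 6 = \frac{730}{3} - \left(-7\right) 9 \cdot 6 = \frac{730}{3} - \left(-63\right) 6 = \frac{730}{3} - -378 = \frac{730}{3} + 378 = \frac{1864}{3}$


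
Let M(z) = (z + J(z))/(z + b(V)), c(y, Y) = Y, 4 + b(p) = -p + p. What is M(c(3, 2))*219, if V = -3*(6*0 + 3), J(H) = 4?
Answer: -657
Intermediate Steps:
V = -9 (V = -3*(0 + 3) = -3*3 = -9)
b(p) = -4 (b(p) = -4 + (-p + p) = -4 + 0 = -4)
M(z) = (4 + z)/(-4 + z) (M(z) = (z + 4)/(z - 4) = (4 + z)/(-4 + z))
M(c(3, 2))*219 = ((4 + 2)/(-4 + 2))*219 = (6/(-2))*219 = -½*6*219 = -3*219 = -657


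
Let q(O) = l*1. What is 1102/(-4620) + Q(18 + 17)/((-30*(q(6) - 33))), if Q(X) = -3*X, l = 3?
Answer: -547/1540 ≈ -0.35519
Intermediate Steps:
q(O) = 3 (q(O) = 3*1 = 3)
1102/(-4620) + Q(18 + 17)/((-30*(q(6) - 33))) = 1102/(-4620) + (-3*(18 + 17))/((-30*(3 - 33))) = 1102*(-1/4620) + (-3*35)/((-30*(-30))) = -551/2310 - 105/900 = -551/2310 - 105*1/900 = -551/2310 - 7/60 = -547/1540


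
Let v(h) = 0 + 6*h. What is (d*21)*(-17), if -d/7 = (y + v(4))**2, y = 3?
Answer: 1821771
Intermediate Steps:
v(h) = 6*h
d = -5103 (d = -7*(3 + 6*4)**2 = -7*(3 + 24)**2 = -7*27**2 = -7*729 = -5103)
(d*21)*(-17) = -5103*21*(-17) = -107163*(-17) = 1821771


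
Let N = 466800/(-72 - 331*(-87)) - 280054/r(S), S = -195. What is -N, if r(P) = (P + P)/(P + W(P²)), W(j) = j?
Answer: -10404292378/383 ≈ -2.7165e+7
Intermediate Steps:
r(P) = 2*P/(P + P²) (r(P) = (P + P)/(P + P²) = (2*P)/(P + P²) = 2*P/(P + P²))
N = 10404292378/383 (N = 466800/(-72 - 331*(-87)) - 280054/(2/(1 - 195)) = 466800/(-72 + 28797) - 280054/(2/(-194)) = 466800/28725 - 280054/(2*(-1/194)) = 466800*(1/28725) - 280054/(-1/97) = 6224/383 - 280054*(-97) = 6224/383 + 27165238 = 10404292378/383 ≈ 2.7165e+7)
-N = -1*10404292378/383 = -10404292378/383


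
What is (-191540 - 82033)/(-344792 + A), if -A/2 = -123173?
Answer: 273573/98446 ≈ 2.7789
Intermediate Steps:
A = 246346 (A = -2*(-123173) = 246346)
(-191540 - 82033)/(-344792 + A) = (-191540 - 82033)/(-344792 + 246346) = -273573/(-98446) = -273573*(-1/98446) = 273573/98446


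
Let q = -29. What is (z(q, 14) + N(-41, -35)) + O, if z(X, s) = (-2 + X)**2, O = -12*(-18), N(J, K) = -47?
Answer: 1130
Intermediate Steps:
O = 216
(z(q, 14) + N(-41, -35)) + O = ((-2 - 29)**2 - 47) + 216 = ((-31)**2 - 47) + 216 = (961 - 47) + 216 = 914 + 216 = 1130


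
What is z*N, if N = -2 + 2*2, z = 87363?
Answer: 174726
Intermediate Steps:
N = 2 (N = -2 + 4 = 2)
z*N = 87363*2 = 174726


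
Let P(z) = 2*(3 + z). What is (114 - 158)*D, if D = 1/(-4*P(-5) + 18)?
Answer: -22/17 ≈ -1.2941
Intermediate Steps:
P(z) = 6 + 2*z
D = 1/34 (D = 1/(-4*(6 + 2*(-5)) + 18) = 1/(-4*(6 - 10) + 18) = 1/(-4*(-4) + 18) = 1/(16 + 18) = 1/34 ≈ 0.029412)
(114 - 158)*D = (114 - 158)*(1/34) = -44*1/34 = -22/17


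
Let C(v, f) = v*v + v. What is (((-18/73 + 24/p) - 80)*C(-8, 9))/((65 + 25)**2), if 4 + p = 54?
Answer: -2038036/3695625 ≈ -0.55147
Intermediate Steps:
p = 50 (p = -4 + 54 = 50)
C(v, f) = v + v**2 (C(v, f) = v**2 + v = v + v**2)
(((-18/73 + 24/p) - 80)*C(-8, 9))/((65 + 25)**2) = (((-18/73 + 24/50) - 80)*(-8*(1 - 8)))/((65 + 25)**2) = (((-18*1/73 + 24*(1/50)) - 80)*(-8*(-7)))/(90**2) = (((-18/73 + 12/25) - 80)*56)/8100 = ((426/1825 - 80)*56)*(1/8100) = -145574/1825*56*(1/8100) = -8152144/1825*1/8100 = -2038036/3695625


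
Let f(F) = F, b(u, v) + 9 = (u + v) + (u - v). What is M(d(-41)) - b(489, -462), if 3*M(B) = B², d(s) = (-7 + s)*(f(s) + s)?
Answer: 5163063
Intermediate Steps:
b(u, v) = -9 + 2*u (b(u, v) = -9 + ((u + v) + (u - v)) = -9 + 2*u)
d(s) = 2*s*(-7 + s) (d(s) = (-7 + s)*(s + s) = (-7 + s)*(2*s) = 2*s*(-7 + s))
M(B) = B²/3
M(d(-41)) - b(489, -462) = (2*(-41)*(-7 - 41))²/3 - (-9 + 2*489) = (2*(-41)*(-48))²/3 - (-9 + 978) = (⅓)*3936² - 1*969 = (⅓)*15492096 - 969 = 5164032 - 969 = 5163063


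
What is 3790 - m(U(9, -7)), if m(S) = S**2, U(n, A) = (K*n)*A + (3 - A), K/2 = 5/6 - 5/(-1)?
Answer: -521835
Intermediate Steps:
K = 35/3 (K = 2*(5/6 - 5/(-1)) = 2*(5*(1/6) - 5*(-1)) = 2*(5/6 + 5) = 2*(35/6) = 35/3 ≈ 11.667)
U(n, A) = 3 - A + 35*A*n/3 (U(n, A) = (35*n/3)*A + (3 - A) = 35*A*n/3 + (3 - A) = 3 - A + 35*A*n/3)
3790 - m(U(9, -7)) = 3790 - (3 - 1*(-7) + (35/3)*(-7)*9)**2 = 3790 - (3 + 7 - 735)**2 = 3790 - 1*(-725)**2 = 3790 - 1*525625 = 3790 - 525625 = -521835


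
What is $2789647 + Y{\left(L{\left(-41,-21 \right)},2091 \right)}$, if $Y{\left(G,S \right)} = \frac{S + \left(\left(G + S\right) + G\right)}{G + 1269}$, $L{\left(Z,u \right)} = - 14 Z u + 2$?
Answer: $\frac{30080783523}{10783} \approx 2.7896 \cdot 10^{6}$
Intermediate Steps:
$L{\left(Z,u \right)} = 2 - 14 Z u$ ($L{\left(Z,u \right)} = - 14 Z u + 2 = 2 - 14 Z u$)
$Y{\left(G,S \right)} = \frac{2 G + 2 S}{1269 + G}$ ($Y{\left(G,S \right)} = \frac{S + \left(S + 2 G\right)}{1269 + G} = \frac{2 G + 2 S}{1269 + G}$)
$2789647 + Y{\left(L{\left(-41,-21 \right)},2091 \right)} = 2789647 + \frac{2 \left(\left(2 - \left(-574\right) \left(-21\right)\right) + 2091\right)}{1269 + \left(2 - \left(-574\right) \left(-21\right)\right)} = 2789647 + \frac{2 \left(\left(2 - 12054\right) + 2091\right)}{1269 + \left(2 - 12054\right)} = 2789647 + \frac{2 \left(-12052 + 2091\right)}{1269 - 12052} = 2789647 + 2 \frac{1}{-10783} \left(-9961\right) = 2789647 + 2 \left(- \frac{1}{10783}\right) \left(-9961\right) = 2789647 + \frac{19922}{10783} = \frac{30080783523}{10783}$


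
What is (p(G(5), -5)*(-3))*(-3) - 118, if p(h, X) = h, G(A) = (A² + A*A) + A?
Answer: 377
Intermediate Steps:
G(A) = A + 2*A² (G(A) = (A² + A²) + A = 2*A² + A = A + 2*A²)
(p(G(5), -5)*(-3))*(-3) - 118 = ((5*(1 + 2*5))*(-3))*(-3) - 118 = ((5*(1 + 10))*(-3))*(-3) - 118 = ((5*11)*(-3))*(-3) - 118 = (55*(-3))*(-3) - 118 = -165*(-3) - 118 = 495 - 118 = 377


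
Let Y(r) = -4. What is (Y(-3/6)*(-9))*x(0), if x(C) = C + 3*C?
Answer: 0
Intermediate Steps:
x(C) = 4*C
(Y(-3/6)*(-9))*x(0) = (-4*(-9))*(4*0) = 36*0 = 0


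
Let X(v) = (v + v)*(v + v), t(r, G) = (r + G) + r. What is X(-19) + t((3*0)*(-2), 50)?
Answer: 1494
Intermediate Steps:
t(r, G) = G + 2*r (t(r, G) = (G + r) + r = G + 2*r)
X(v) = 4*v² (X(v) = (2*v)*(2*v) = 4*v²)
X(-19) + t((3*0)*(-2), 50) = 4*(-19)² + (50 + 2*((3*0)*(-2))) = 4*361 + (50 + 2*(0*(-2))) = 1444 + (50 + 2*0) = 1444 + (50 + 0) = 1444 + 50 = 1494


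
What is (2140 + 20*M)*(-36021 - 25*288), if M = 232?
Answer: -293038380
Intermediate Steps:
(2140 + 20*M)*(-36021 - 25*288) = (2140 + 20*232)*(-36021 - 25*288) = (2140 + 4640)*(-36021 - 7200) = 6780*(-43221) = -293038380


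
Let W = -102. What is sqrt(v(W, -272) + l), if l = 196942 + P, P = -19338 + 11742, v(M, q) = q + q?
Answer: 3*sqrt(20978) ≈ 434.51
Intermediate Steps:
v(M, q) = 2*q
P = -7596
l = 189346 (l = 196942 - 7596 = 189346)
sqrt(v(W, -272) + l) = sqrt(2*(-272) + 189346) = sqrt(-544 + 189346) = sqrt(188802) = 3*sqrt(20978)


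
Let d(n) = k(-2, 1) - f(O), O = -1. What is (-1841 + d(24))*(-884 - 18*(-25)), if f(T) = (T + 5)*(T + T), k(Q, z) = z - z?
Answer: 795522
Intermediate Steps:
k(Q, z) = 0
f(T) = 2*T*(5 + T) (f(T) = (5 + T)*(2*T) = 2*T*(5 + T))
d(n) = 8 (d(n) = 0 - 2*(-1)*(5 - 1) = 0 - 2*(-1)*4 = 0 - 1*(-8) = 0 + 8 = 8)
(-1841 + d(24))*(-884 - 18*(-25)) = (-1841 + 8)*(-884 - 18*(-25)) = -1833*(-884 + 450) = -1833*(-434) = 795522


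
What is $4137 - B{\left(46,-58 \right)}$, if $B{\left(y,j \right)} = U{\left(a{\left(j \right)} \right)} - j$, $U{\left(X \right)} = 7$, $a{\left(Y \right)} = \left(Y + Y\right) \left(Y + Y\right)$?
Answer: $4072$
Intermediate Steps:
$a{\left(Y \right)} = 4 Y^{2}$ ($a{\left(Y \right)} = 2 Y 2 Y = 4 Y^{2}$)
$B{\left(y,j \right)} = 7 - j$
$4137 - B{\left(46,-58 \right)} = 4137 - \left(7 - -58\right) = 4137 - \left(7 + 58\right) = 4137 - 65 = 4072$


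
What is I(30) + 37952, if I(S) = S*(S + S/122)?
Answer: 2370422/61 ≈ 38859.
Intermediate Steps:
I(S) = 123*S²/122 (I(S) = S*(S + S*(1/122)) = S*(S + S/122) = S*(123*S/122) = 123*S²/122)
I(30) + 37952 = (123/122)*30² + 37952 = (123/122)*900 + 37952 = 55350/61 + 37952 = 2370422/61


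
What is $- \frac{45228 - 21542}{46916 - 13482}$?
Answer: $- \frac{11843}{16717} \approx -0.70844$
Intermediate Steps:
$- \frac{45228 - 21542}{46916 - 13482} = - \frac{23686}{33434} = \left(-1\right) \frac{11843}{16717} = - \frac{11843}{16717}$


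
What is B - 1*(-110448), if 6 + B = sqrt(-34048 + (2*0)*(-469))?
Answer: 110442 + 16*I*sqrt(133) ≈ 1.1044e+5 + 184.52*I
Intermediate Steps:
B = -6 + 16*I*sqrt(133) (B = -6 + sqrt(-34048 + (2*0)*(-469)) = -6 + sqrt(-34048 + 0*(-469)) = -6 + sqrt(-34048 + 0) = -6 + sqrt(-34048) = -6 + 16*I*sqrt(133) ≈ -6.0 + 184.52*I)
B - 1*(-110448) = (-6 + 16*I*sqrt(133)) - 1*(-110448) = (-6 + 16*I*sqrt(133)) + 110448 = 110442 + 16*I*sqrt(133)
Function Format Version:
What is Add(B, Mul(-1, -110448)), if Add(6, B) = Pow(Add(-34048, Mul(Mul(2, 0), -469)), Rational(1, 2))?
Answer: Add(110442, Mul(16, I, Pow(133, Rational(1, 2)))) ≈ Add(1.1044e+5, Mul(184.52, I))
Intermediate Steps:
B = Add(-6, Mul(16, I, Pow(133, Rational(1, 2)))) (B = Add(-6, Pow(Add(-34048, Mul(Mul(2, 0), -469)), Rational(1, 2))) = Add(-6, Pow(Add(-34048, Mul(0, -469)), Rational(1, 2))) = Add(-6, Pow(Add(-34048, 0), Rational(1, 2))) = Add(-6, Pow(-34048, Rational(1, 2))) = Add(-6, Mul(16, I, Pow(133, Rational(1, 2)))) ≈ Add(-6.0000, Mul(184.52, I)))
Add(B, Mul(-1, -110448)) = Add(Add(-6, Mul(16, I, Pow(133, Rational(1, 2)))), Mul(-1, -110448)) = Add(Add(-6, Mul(16, I, Pow(133, Rational(1, 2)))), 110448) = Add(110442, Mul(16, I, Pow(133, Rational(1, 2))))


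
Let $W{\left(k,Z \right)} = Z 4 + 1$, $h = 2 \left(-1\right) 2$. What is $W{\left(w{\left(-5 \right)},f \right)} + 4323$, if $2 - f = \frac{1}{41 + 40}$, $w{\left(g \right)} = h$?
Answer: $\frac{350888}{81} \approx 4332.0$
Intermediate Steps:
$h = -4$ ($h = \left(-2\right) 2 = -4$)
$w{\left(g \right)} = -4$
$f = \frac{161}{81}$ ($f = 2 - \frac{1}{41 + 40} = 2 - \frac{1}{81} = \frac{161}{81} \approx 1.9877$)
$W{\left(k,Z \right)} = 1 + 4 Z$ ($W{\left(k,Z \right)} = 4 Z + 1 = 1 + 4 Z$)
$W{\left(w{\left(-5 \right)},f \right)} + 4323 = \left(1 + 4 \cdot \frac{161}{81}\right) + 4323 = \left(1 + \frac{644}{81}\right) + 4323 = \frac{725}{81} + 4323 = \frac{350888}{81}$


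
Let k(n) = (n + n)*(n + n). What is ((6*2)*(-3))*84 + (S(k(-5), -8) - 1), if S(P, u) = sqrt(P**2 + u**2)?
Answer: -3025 + 4*sqrt(629) ≈ -2924.7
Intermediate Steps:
k(n) = 4*n**2 (k(n) = (2*n)*(2*n) = 4*n**2)
((6*2)*(-3))*84 + (S(k(-5), -8) - 1) = ((6*2)*(-3))*84 + (sqrt((4*(-5)**2)**2 + (-8)**2) - 1) = (12*(-3))*84 + (sqrt((4*25)**2 + 64) - 1) = -36*84 + (sqrt(100**2 + 64) - 1) = -3024 + (sqrt(10000 + 64) - 1) = -3024 + (sqrt(10064) - 1) = -3024 + (4*sqrt(629) - 1) = -3024 + (-1 + 4*sqrt(629)) = -3025 + 4*sqrt(629)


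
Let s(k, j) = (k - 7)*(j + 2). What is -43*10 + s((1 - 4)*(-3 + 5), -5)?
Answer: -391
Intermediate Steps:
s(k, j) = (-7 + k)*(2 + j)
-43*10 + s((1 - 4)*(-3 + 5), -5) = -43*10 + (-14 - 7*(-5) + 2*((1 - 4)*(-3 + 5)) - 5*(1 - 4)*(-3 + 5)) = -430 + (-14 + 35 + 2*(-3*2) - (-15)*2) = -430 + (-14 + 35 + 2*(-6) - 5*(-6)) = -430 + (-14 + 35 - 12 + 30) = -430 + 39 = -391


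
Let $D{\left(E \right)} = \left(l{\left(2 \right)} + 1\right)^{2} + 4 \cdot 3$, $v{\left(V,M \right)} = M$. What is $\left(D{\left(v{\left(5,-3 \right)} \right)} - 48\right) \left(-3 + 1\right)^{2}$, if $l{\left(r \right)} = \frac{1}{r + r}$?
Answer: $- \frac{551}{4} \approx -137.75$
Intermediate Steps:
$l{\left(r \right)} = \frac{1}{2 r}$
$D{\left(E \right)} = \frac{217}{16}$ ($D{\left(E \right)} = \left(\frac{1}{2 \cdot 2} + 1\right)^{2} + 4 \cdot 3 = \left(\frac{1}{2} \cdot \frac{1}{2} + 1\right)^{2} + 12 = \left(\frac{1}{4} + 1\right)^{2} + 12 = \left(\frac{5}{4}\right)^{2} + 12 = \frac{25}{16} + 12 = \frac{217}{16}$)
$\left(D{\left(v{\left(5,-3 \right)} \right)} - 48\right) \left(-3 + 1\right)^{2} = \left(\frac{217}{16} - 48\right) \left(-3 + 1\right)^{2} = - \frac{551 \left(-2\right)^{2}}{16} = \left(- \frac{551}{16}\right) 4 = - \frac{551}{4}$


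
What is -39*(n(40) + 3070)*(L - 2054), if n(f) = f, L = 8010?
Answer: -722403240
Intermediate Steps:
-39*(n(40) + 3070)*(L - 2054) = -39*(40 + 3070)*(8010 - 2054) = -121290*5956 = -39*18523160 = -722403240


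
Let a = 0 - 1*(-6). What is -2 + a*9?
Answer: 52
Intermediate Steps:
a = 6 (a = 0 + 6 = 6)
-2 + a*9 = -2 + 6*9 = -2 + 54 = 52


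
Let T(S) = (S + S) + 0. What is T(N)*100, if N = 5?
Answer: 1000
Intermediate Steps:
T(S) = 2*S (T(S) = 2*S + 0 = 2*S)
T(N)*100 = (2*5)*100 = 10*100 = 1000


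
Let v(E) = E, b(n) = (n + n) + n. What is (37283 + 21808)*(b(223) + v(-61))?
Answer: 35927328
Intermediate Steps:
b(n) = 3*n (b(n) = 2*n + n = 3*n)
(37283 + 21808)*(b(223) + v(-61)) = (37283 + 21808)*(3*223 - 61) = 59091*(669 - 61) = 59091*608 = 35927328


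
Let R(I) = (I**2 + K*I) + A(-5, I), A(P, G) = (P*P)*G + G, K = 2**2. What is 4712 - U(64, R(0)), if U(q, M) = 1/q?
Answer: 301567/64 ≈ 4712.0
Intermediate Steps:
K = 4
A(P, G) = G + G*P**2 (A(P, G) = P**2*G + G = G*P**2 + G = G + G*P**2)
R(I) = I**2 + 30*I (R(I) = (I**2 + 4*I) + I*(1 + (-5)**2) = (I**2 + 4*I) + I*(1 + 25) = (I**2 + 4*I) + I*26 = (I**2 + 4*I) + 26*I = I**2 + 30*I)
4712 - U(64, R(0)) = 4712 - 1/64 = 301567/64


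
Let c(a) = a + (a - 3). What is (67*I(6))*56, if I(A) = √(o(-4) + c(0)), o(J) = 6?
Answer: 3752*√3 ≈ 6498.7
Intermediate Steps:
c(a) = -3 + 2*a (c(a) = a + (-3 + a) = -3 + 2*a)
I(A) = √3 (I(A) = √(6 + (-3 + 2*0)) = √(6 + (-3 + 0)) = √(6 - 3) = √3)
(67*I(6))*56 = (67*√3)*56 = 3752*√3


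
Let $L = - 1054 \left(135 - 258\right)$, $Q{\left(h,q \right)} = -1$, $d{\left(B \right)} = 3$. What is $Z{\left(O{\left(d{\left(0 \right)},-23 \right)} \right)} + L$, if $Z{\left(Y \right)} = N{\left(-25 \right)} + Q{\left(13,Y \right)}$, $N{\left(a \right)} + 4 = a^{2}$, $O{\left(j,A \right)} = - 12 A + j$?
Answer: $130262$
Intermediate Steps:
$O{\left(j,A \right)} = j - 12 A$
$N{\left(a \right)} = -4 + a^{2}$
$L = 129642$ ($L = \left(-1054\right) \left(-123\right) = 129642$)
$Z{\left(Y \right)} = 620$ ($Z{\left(Y \right)} = \left(-4 + \left(-25\right)^{2}\right) - 1 = \left(-4 + 625\right) - 1 = 621 - 1 = 620$)
$Z{\left(O{\left(d{\left(0 \right)},-23 \right)} \right)} + L = 620 + 129642 = 130262$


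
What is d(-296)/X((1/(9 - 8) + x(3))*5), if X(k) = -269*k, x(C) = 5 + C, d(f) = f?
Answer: 296/12105 ≈ 0.024453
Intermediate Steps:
d(-296)/X((1/(9 - 8) + x(3))*5) = -296*(-1/(1345*(1/(9 - 8) + (5 + 3)))) = -296*(-1/(1345*(1/1 + 8))) = -296*(-1/(1345*(1 + 8))) = -296/((-2421*5)) = -296/((-269*45)) = -296/(-12105) = -296*(-1/12105) = 296/12105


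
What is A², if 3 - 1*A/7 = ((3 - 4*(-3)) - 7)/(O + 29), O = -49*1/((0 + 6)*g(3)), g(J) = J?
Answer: 79655625/223729 ≈ 356.04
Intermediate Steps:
O = -49/18 (O = -49*1/(3*(0 + 6)) = -49/(3*6) = -49/18 ≈ -2.7222)
A = 8925/473 (A = 21 - 7*((3 - 4*(-3)) - 7)/(-49/18 + 29) = 21 - 7*((3 - 1*(-12)) - 7)/473/18 = 21 - 7*((3 + 12) - 7)*18/473 = 21 - 7*(15 - 7)*18/473 = 21 - 56*18/473 = 21 - 7*144/473 = 21 - 1008/473 = 8925/473 ≈ 18.869)
A² = (8925/473)² = 79655625/223729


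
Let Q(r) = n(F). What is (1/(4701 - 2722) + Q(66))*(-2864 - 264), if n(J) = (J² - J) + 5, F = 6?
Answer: -216664048/1979 ≈ -1.0948e+5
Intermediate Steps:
n(J) = 5 + J² - J
Q(r) = 35 (Q(r) = 5 + 6² - 1*6 = 5 + 36 - 6 = 35)
(1/(4701 - 2722) + Q(66))*(-2864 - 264) = (1/(4701 - 2722) + 35)*(-2864 - 264) = (1/1979 + 35)*(-3128) = (69266/1979)*(-3128) = -216664048/1979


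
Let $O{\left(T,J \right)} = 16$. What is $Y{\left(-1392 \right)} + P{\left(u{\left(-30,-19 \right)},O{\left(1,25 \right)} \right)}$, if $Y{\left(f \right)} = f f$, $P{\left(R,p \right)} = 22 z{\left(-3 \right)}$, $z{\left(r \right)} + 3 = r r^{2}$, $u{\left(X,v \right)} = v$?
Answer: $1937004$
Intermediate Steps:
$z{\left(r \right)} = -3 + r^{3}$ ($z{\left(r \right)} = -3 + r r^{2} = -3 + r^{3}$)
$P{\left(R,p \right)} = -660$ ($P{\left(R,p \right)} = 22 \left(-3 + \left(-3\right)^{3}\right) = 22 \left(-3 - 27\right) = 22 \left(-30\right) = -660$)
$Y{\left(f \right)} = f^{2}$
$Y{\left(-1392 \right)} + P{\left(u{\left(-30,-19 \right)},O{\left(1,25 \right)} \right)} = \left(-1392\right)^{2} - 660 = 1937664 - 660 = 1937004$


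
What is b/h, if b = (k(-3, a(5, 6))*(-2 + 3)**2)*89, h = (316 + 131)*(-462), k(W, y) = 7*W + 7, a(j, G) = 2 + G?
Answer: 89/14751 ≈ 0.0060335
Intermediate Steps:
k(W, y) = 7 + 7*W
h = -206514 (h = 447*(-462) = -206514)
b = -1246 (b = ((7 + 7*(-3))*(-2 + 3)**2)*89 = ((7 - 21)*1**2)*89 = -14*1*89 = -14*89 = -1246)
b/h = -1246/(-206514) = -1246*(-1/206514) = 89/14751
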